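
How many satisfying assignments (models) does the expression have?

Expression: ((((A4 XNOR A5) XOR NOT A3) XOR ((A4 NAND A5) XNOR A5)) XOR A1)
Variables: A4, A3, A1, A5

Satisfying assignments: (0,0,1,0), (0,0,1,1), (0,1,0,0), (0,1,0,1), (1,0,0,0), (1,0,1,1), (1,1,0,1), (1,1,1,0)
Count: 8 out of 16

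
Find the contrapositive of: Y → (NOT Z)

Contrapositive: Z → NOT Y
Note: A statement and its contrapositive are logically equivalent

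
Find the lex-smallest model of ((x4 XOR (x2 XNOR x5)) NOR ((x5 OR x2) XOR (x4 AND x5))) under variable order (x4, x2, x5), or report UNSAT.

x4=1, x2=0, x5=0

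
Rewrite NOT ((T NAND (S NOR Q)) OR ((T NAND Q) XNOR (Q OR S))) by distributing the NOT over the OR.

NOT (T NAND (S NOR Q)) AND NOT ((T NAND Q) XNOR (Q OR S))
De Morgan's: NOT(OR of terms) = AND of negations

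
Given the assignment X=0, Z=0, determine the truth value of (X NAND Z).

Substituting: (0 NAND 0)
= 1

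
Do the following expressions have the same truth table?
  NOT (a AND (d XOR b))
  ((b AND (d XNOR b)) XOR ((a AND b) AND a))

No. Counterexample: with b=0, d=0, a=0, Expression 1 = 1 but Expression 2 = 0.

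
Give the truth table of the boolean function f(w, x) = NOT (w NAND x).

w | x | Output
--------------
0 | 0 | 0
0 | 1 | 0
1 | 0 | 0
1 | 1 | 1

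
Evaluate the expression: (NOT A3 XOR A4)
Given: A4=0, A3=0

Substituting: (NOT 0 XOR 0)
= 1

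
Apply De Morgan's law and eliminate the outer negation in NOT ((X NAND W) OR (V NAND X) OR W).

NOT (X NAND W) AND NOT (V NAND X) AND NOT W
De Morgan's: NOT(OR of terms) = AND of negations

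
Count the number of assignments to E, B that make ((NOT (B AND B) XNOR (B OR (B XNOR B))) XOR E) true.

Satisfying assignments: (0,0), (1,1)
Count: 2 out of 4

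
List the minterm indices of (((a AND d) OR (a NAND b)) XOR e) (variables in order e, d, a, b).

Σm(0, 1, 2, 4, 5, 6, 7, 11) = (NOT e AND NOT d AND NOT a AND NOT b) OR (NOT e AND NOT d AND NOT a AND b) OR (NOT e AND NOT d AND a AND NOT b) OR (NOT e AND d AND NOT a AND NOT b) OR (NOT e AND d AND NOT a AND b) OR (NOT e AND d AND a AND NOT b) OR (NOT e AND d AND a AND b) OR (e AND NOT d AND a AND b)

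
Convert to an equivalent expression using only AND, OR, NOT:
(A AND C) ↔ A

((A AND C) AND A) OR (NOT (A AND C) AND NOT A)
(Biconditional = both true or both false)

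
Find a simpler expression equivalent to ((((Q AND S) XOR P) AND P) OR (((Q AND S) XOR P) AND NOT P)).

By distribution ((E AND v) OR (E AND NOT v) = E):
= ((Q AND S) XOR P)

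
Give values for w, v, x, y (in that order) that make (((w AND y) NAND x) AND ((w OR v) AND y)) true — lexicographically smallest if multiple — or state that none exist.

w=0, v=1, x=0, y=1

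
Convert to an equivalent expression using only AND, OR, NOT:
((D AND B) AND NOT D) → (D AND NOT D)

NOT ((D AND B) AND NOT D) OR (D AND NOT D)
(Implication elimination: A → B = NOT A OR B)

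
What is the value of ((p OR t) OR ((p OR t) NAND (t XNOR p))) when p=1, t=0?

Substituting: ((1 OR 0) OR ((1 OR 0) NAND (0 XNOR 1)))
= 1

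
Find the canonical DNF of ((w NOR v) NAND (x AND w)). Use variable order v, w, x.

(NOT v AND NOT w AND NOT x) OR (NOT v AND NOT w AND x) OR (NOT v AND w AND NOT x) OR (NOT v AND w AND x) OR (v AND NOT w AND NOT x) OR (v AND NOT w AND x) OR (v AND w AND NOT x) OR (v AND w AND x)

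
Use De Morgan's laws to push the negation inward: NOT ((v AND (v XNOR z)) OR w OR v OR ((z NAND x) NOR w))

NOT (v AND (v XNOR z)) AND NOT w AND NOT v AND NOT ((z NAND x) NOR w)
De Morgan's: NOT(OR of terms) = AND of negations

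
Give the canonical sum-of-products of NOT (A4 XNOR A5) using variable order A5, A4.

Σm(1, 2) = (NOT A5 AND A4) OR (A5 AND NOT A4)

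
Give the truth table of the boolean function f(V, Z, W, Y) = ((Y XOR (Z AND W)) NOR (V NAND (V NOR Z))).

V | Z | W | Y | Output
----------------------
0 | 0 | 0 | 0 | 0
0 | 0 | 0 | 1 | 0
0 | 0 | 1 | 0 | 0
0 | 0 | 1 | 1 | 0
0 | 1 | 0 | 0 | 0
0 | 1 | 0 | 1 | 0
0 | 1 | 1 | 0 | 0
0 | 1 | 1 | 1 | 0
1 | 0 | 0 | 0 | 0
1 | 0 | 0 | 1 | 0
1 | 0 | 1 | 0 | 0
1 | 0 | 1 | 1 | 0
1 | 1 | 0 | 0 | 0
1 | 1 | 0 | 1 | 0
1 | 1 | 1 | 0 | 0
1 | 1 | 1 | 1 | 0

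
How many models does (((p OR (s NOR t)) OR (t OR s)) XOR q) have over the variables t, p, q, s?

Satisfying assignments: (0,0,0,0), (0,0,0,1), (0,1,0,0), (0,1,0,1), (1,0,0,0), (1,0,0,1), (1,1,0,0), (1,1,0,1)
Count: 8 out of 16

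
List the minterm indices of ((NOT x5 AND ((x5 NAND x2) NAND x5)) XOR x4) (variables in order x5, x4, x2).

Σm(0, 1, 6, 7) = (NOT x5 AND NOT x4 AND NOT x2) OR (NOT x5 AND NOT x4 AND x2) OR (x5 AND x4 AND NOT x2) OR (x5 AND x4 AND x2)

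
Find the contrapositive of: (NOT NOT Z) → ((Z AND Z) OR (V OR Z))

Contrapositive: NOT ((Z AND Z) OR (V OR Z)) → NOT Z
Note: A statement and its contrapositive are logically equivalent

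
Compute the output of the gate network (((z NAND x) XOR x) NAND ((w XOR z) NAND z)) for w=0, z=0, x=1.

Substituting: (((0 NAND 1) XOR 1) NAND ((0 XOR 0) NAND 0))
= 1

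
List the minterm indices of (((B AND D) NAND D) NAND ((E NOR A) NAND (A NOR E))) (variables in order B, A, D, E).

Σm(0, 2, 8, 10, 11, 14, 15) = (NOT B AND NOT A AND NOT D AND NOT E) OR (NOT B AND NOT A AND D AND NOT E) OR (B AND NOT A AND NOT D AND NOT E) OR (B AND NOT A AND D AND NOT E) OR (B AND NOT A AND D AND E) OR (B AND A AND D AND NOT E) OR (B AND A AND D AND E)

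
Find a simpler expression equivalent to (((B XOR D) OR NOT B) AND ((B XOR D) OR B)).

By distribution ((E OR v) AND (E OR NOT v) = E):
= (B XOR D)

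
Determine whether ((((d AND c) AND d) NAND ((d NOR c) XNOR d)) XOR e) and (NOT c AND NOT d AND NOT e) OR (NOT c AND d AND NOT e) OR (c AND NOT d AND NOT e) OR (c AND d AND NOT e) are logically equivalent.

Yes, they are equivalent — the two output columns agree on all 8 assignments:
c | d | e | Expression 1 | Expression 2
---------------------------------------
0 | 0 | 0 | 1 | 1
0 | 0 | 1 | 0 | 0
0 | 1 | 0 | 1 | 1
0 | 1 | 1 | 0 | 0
1 | 0 | 0 | 1 | 1
1 | 0 | 1 | 0 | 0
1 | 1 | 0 | 1 | 1
1 | 1 | 1 | 0 | 0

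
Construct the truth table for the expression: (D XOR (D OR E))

E | D | Output
--------------
0 | 0 | 0
0 | 1 | 0
1 | 0 | 1
1 | 1 | 0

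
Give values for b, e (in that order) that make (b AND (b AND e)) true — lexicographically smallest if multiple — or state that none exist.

b=1, e=1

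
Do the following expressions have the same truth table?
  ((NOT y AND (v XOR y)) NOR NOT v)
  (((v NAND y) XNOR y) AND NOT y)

No. Counterexample: with y=1, v=1, Expression 1 = 1 but Expression 2 = 0.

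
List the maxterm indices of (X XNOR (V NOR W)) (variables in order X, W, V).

ΠM(0, 5, 6, 7) = (X OR W OR V) AND (NOT X OR W OR NOT V) AND (NOT X OR NOT W OR V) AND (NOT X OR NOT W OR NOT V)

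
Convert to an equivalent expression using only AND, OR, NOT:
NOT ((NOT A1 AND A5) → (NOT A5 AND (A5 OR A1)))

(NOT A1 AND A5) AND NOT (NOT A5 AND (A5 OR A1))
(Negated implication: NOT(A → B) = A AND NOT B)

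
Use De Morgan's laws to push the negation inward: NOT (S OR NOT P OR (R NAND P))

NOT S AND P AND NOT (R NAND P)
De Morgan's: NOT(OR of terms) = AND of negations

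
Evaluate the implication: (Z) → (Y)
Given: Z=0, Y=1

Antecedent (Z) = 0; consequent (Y) = 1.
0 → 1 = 1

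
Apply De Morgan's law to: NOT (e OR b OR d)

NOT e AND NOT b AND NOT d
De Morgan's: NOT(OR of terms) = AND of negations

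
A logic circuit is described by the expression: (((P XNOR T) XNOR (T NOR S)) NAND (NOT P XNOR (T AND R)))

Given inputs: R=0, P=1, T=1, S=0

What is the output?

Substituting: (((1 XNOR 1) XNOR (1 NOR 0)) NAND (NOT 1 XNOR (1 AND 0)))
= 1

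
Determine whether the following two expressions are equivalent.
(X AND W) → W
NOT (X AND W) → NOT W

No, Inverse is not equivalent to original (counterexample: W=1, X=0)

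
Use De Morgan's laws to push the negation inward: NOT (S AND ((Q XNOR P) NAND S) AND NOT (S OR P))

NOT S OR NOT ((Q XNOR P) NAND S) OR (S OR P)
De Morgan's: NOT(AND of terms) = OR of negations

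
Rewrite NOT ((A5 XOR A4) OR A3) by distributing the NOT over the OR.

NOT (A5 XOR A4) AND NOT A3
De Morgan's: NOT(OR of terms) = AND of negations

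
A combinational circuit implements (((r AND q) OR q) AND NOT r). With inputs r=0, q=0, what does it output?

Substituting: (((0 AND 0) OR 0) AND NOT 0)
= 0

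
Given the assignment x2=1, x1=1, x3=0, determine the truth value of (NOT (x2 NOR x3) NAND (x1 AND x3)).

Substituting: (NOT (1 NOR 0) NAND (1 AND 0))
= 1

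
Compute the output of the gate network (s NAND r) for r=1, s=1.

Substituting: (1 NAND 1)
= 0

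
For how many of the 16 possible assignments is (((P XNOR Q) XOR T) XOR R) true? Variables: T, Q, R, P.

Satisfying assignments: (0,0,0,0), (0,0,1,1), (0,1,0,1), (0,1,1,0), (1,0,0,1), (1,0,1,0), (1,1,0,0), (1,1,1,1)
Count: 8 out of 16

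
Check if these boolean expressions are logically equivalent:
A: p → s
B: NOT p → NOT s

No, Inverse is not equivalent to original (counterexample: s=0, p=1, q=0)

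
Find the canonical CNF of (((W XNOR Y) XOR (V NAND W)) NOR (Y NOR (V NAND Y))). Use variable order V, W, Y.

(V OR W OR NOT Y) AND (V OR NOT W OR Y) AND (NOT V OR W OR NOT Y) AND (NOT V OR NOT W OR NOT Y)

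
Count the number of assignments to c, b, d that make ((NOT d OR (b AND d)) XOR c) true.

Satisfying assignments: (0,0,0), (0,1,0), (0,1,1), (1,0,1)
Count: 4 out of 8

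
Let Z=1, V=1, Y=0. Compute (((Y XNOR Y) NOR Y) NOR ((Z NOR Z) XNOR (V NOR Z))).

Substituting: (((0 XNOR 0) NOR 0) NOR ((1 NOR 1) XNOR (1 NOR 1)))
= 0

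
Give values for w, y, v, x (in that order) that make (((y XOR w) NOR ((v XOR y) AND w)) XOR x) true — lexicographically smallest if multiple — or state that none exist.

w=0, y=0, v=0, x=0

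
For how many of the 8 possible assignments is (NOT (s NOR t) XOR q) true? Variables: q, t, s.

Satisfying assignments: (0,0,1), (0,1,0), (0,1,1), (1,0,0)
Count: 4 out of 8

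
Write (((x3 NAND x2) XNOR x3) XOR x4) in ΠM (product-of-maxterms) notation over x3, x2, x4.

ΠM(0, 2, 5, 6) = (x3 OR x2 OR x4) AND (x3 OR NOT x2 OR x4) AND (NOT x3 OR x2 OR NOT x4) AND (NOT x3 OR NOT x2 OR x4)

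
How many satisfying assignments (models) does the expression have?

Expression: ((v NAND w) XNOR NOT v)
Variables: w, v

Satisfying assignments: (0,0), (1,0), (1,1)
Count: 3 out of 4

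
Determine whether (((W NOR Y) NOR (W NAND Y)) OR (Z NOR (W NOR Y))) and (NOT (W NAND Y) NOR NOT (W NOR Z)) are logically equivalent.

No. Counterexample: with W=0, Z=0, Y=0, Expression 1 = 0 but Expression 2 = 1.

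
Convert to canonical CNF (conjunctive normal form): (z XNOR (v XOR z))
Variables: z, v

(z OR NOT v) AND (NOT z OR NOT v)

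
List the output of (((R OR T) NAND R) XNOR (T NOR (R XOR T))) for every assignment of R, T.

R | T | Output
--------------
0 | 0 | 1
0 | 1 | 0
1 | 0 | 1
1 | 1 | 1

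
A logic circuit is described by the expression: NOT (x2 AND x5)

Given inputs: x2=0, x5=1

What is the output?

Substituting: NOT (0 AND 1)
= 1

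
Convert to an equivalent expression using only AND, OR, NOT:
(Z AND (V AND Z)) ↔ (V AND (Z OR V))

((Z AND (V AND Z)) AND (V AND (Z OR V))) OR (NOT (Z AND (V AND Z)) AND NOT (V AND (Z OR V)))
(Biconditional = both true or both false)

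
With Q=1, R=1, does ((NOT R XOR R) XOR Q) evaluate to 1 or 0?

Substituting: ((NOT 1 XOR 1) XOR 1)
= 0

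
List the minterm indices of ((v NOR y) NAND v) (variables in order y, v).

Σm(0, 1, 2, 3) = (NOT y AND NOT v) OR (NOT y AND v) OR (y AND NOT v) OR (y AND v)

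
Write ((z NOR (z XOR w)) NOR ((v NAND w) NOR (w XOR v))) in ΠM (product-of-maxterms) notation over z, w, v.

ΠM(0, 1, 3, 7) = (z OR w OR v) AND (z OR w OR NOT v) AND (z OR NOT w OR NOT v) AND (NOT z OR NOT w OR NOT v)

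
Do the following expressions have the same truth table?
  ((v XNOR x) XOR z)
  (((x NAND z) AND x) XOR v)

No. Counterexample: with z=0, x=0, v=0, Expression 1 = 1 but Expression 2 = 0.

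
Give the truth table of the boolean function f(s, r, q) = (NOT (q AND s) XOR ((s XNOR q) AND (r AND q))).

s | r | q | Output
------------------
0 | 0 | 0 | 1
0 | 0 | 1 | 1
0 | 1 | 0 | 1
0 | 1 | 1 | 1
1 | 0 | 0 | 1
1 | 0 | 1 | 0
1 | 1 | 0 | 1
1 | 1 | 1 | 1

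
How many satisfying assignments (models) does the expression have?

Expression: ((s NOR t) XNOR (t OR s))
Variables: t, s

No assignment satisfies the expression.
Count: 0 out of 4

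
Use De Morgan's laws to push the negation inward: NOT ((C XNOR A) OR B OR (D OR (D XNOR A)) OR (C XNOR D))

NOT (C XNOR A) AND NOT B AND NOT (D OR (D XNOR A)) AND NOT (C XNOR D)
De Morgan's: NOT(OR of terms) = AND of negations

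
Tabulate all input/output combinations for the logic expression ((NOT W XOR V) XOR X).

V | X | W | Output
------------------
0 | 0 | 0 | 1
0 | 0 | 1 | 0
0 | 1 | 0 | 0
0 | 1 | 1 | 1
1 | 0 | 0 | 0
1 | 0 | 1 | 1
1 | 1 | 0 | 1
1 | 1 | 1 | 0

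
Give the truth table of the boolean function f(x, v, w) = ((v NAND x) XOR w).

x | v | w | Output
------------------
0 | 0 | 0 | 1
0 | 0 | 1 | 0
0 | 1 | 0 | 1
0 | 1 | 1 | 0
1 | 0 | 0 | 1
1 | 0 | 1 | 0
1 | 1 | 0 | 0
1 | 1 | 1 | 1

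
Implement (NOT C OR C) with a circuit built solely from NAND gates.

(((C NAND C) NAND (C NAND C)) NAND (C NAND C))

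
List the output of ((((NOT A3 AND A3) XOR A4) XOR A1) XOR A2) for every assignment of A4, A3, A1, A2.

A4 | A3 | A1 | A2 | Output
--------------------------
0 | 0 | 0 | 0 | 0
0 | 0 | 0 | 1 | 1
0 | 0 | 1 | 0 | 1
0 | 0 | 1 | 1 | 0
0 | 1 | 0 | 0 | 0
0 | 1 | 0 | 1 | 1
0 | 1 | 1 | 0 | 1
0 | 1 | 1 | 1 | 0
1 | 0 | 0 | 0 | 1
1 | 0 | 0 | 1 | 0
1 | 0 | 1 | 0 | 0
1 | 0 | 1 | 1 | 1
1 | 1 | 0 | 0 | 1
1 | 1 | 0 | 1 | 0
1 | 1 | 1 | 0 | 0
1 | 1 | 1 | 1 | 1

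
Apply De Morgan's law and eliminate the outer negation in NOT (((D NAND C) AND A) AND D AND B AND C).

NOT ((D NAND C) AND A) OR NOT D OR NOT B OR NOT C
De Morgan's: NOT(AND of terms) = OR of negations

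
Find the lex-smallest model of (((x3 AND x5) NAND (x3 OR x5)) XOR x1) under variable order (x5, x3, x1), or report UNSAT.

x5=0, x3=0, x1=0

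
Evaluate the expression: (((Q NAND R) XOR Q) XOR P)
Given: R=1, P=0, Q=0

Substituting: (((0 NAND 1) XOR 0) XOR 0)
= 1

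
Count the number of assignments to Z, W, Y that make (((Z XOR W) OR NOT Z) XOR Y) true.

Satisfying assignments: (0,0,0), (0,1,0), (1,0,0), (1,1,1)
Count: 4 out of 8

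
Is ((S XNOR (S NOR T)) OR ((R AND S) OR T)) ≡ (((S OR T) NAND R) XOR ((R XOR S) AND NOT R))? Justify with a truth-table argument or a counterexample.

No. Counterexample: with S=0, T=0, R=0, Expression 1 = 0 but Expression 2 = 1.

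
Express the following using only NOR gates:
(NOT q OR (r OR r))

(((q NOR q) NOR ((r NOR r) NOR (r NOR r))) NOR ((q NOR q) NOR ((r NOR r) NOR (r NOR r))))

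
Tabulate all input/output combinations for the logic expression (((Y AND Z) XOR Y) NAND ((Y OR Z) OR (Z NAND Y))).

Y | Z | Output
--------------
0 | 0 | 1
0 | 1 | 1
1 | 0 | 0
1 | 1 | 1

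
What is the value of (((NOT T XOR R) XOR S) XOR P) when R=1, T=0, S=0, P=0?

Substituting: (((NOT 0 XOR 1) XOR 0) XOR 0)
= 0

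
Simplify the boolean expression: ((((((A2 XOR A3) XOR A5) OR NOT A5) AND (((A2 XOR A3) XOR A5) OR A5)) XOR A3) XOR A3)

By XOR self-cancellation ((E XOR v) XOR v = E) then distribution ((E OR v) AND (E OR NOT v) = E):
= ((A2 XOR A3) XOR A5)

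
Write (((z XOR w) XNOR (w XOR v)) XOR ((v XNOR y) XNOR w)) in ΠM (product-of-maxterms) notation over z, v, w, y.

ΠM(1, 2, 5, 6, 8, 11, 12, 15) = (z OR v OR w OR NOT y) AND (z OR v OR NOT w OR y) AND (z OR NOT v OR w OR NOT y) AND (z OR NOT v OR NOT w OR y) AND (NOT z OR v OR w OR y) AND (NOT z OR v OR NOT w OR NOT y) AND (NOT z OR NOT v OR w OR y) AND (NOT z OR NOT v OR NOT w OR NOT y)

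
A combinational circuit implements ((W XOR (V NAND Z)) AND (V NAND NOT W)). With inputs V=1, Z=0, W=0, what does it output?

Substituting: ((0 XOR (1 NAND 0)) AND (1 NAND NOT 0))
= 0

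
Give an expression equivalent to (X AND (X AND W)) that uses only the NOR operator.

((X NOR X) NOR (((X NOR X) NOR (W NOR W)) NOR ((X NOR X) NOR (W NOR W))))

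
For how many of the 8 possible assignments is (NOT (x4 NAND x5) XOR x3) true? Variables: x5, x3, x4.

Satisfying assignments: (0,1,0), (0,1,1), (1,0,1), (1,1,0)
Count: 4 out of 8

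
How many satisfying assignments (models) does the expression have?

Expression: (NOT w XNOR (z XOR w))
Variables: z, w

Satisfying assignments: (1,0), (1,1)
Count: 2 out of 4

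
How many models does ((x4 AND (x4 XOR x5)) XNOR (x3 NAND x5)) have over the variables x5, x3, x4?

Satisfying assignments: (0,0,1), (0,1,1), (1,1,0), (1,1,1)
Count: 4 out of 8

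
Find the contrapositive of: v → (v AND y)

Contrapositive: NOT (v AND y) → NOT v
Note: A statement and its contrapositive are logically equivalent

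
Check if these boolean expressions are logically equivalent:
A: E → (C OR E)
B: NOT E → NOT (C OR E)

No, Inverse is not equivalent to original (counterexample: C=1, E=0)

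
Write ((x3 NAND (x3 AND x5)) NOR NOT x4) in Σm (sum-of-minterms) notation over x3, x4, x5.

Σm(7) = (x3 AND x4 AND x5)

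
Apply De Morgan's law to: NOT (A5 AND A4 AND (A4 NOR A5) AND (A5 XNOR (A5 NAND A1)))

NOT A5 OR NOT A4 OR NOT (A4 NOR A5) OR NOT (A5 XNOR (A5 NAND A1))
De Morgan's: NOT(AND of terms) = OR of negations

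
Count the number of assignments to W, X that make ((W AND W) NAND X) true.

Satisfying assignments: (0,0), (0,1), (1,0)
Count: 3 out of 4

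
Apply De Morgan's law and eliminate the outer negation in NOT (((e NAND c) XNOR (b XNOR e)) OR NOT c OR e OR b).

NOT ((e NAND c) XNOR (b XNOR e)) AND c AND NOT e AND NOT b
De Morgan's: NOT(OR of terms) = AND of negations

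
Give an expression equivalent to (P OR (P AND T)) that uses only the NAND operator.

((P NAND P) NAND (((P NAND T) NAND (P NAND T)) NAND ((P NAND T) NAND (P NAND T))))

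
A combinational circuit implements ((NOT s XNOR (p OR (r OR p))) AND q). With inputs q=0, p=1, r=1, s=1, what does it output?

Substituting: ((NOT 1 XNOR (1 OR (1 OR 1))) AND 0)
= 0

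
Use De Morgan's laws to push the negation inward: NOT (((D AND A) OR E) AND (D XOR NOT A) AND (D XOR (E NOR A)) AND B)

NOT ((D AND A) OR E) OR NOT (D XOR NOT A) OR NOT (D XOR (E NOR A)) OR NOT B
De Morgan's: NOT(AND of terms) = OR of negations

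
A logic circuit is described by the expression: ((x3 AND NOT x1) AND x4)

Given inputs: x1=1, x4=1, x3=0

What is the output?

Substituting: ((0 AND NOT 1) AND 1)
= 0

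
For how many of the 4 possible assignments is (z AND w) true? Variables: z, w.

Satisfying assignments: (1,1)
Count: 1 out of 4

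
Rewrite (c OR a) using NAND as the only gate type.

((c NAND c) NAND (a NAND a))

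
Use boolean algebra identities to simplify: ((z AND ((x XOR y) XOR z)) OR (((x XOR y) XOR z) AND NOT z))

By distribution ((E AND v) OR (E AND NOT v) = E):
= ((x XOR y) XOR z)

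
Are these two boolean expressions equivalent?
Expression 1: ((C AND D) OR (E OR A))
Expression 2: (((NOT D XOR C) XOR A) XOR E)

No. Counterexample: with C=0, A=0, D=0, E=0, Expression 1 = 0 but Expression 2 = 1.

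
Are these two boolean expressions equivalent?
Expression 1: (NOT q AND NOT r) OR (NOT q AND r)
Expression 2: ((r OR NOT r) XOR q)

Yes, they are equivalent — the two output columns agree on all 4 assignments:
q | r | Expression 1 | Expression 2
-----------------------------------
0 | 0 | 1 | 1
0 | 1 | 1 | 1
1 | 0 | 0 | 0
1 | 1 | 0 | 0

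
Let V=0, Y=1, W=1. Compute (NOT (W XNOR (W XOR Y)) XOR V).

Substituting: (NOT (1 XNOR (1 XOR 1)) XOR 0)
= 1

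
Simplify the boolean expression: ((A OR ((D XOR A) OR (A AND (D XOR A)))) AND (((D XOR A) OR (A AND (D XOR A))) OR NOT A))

By distribution ((E OR v) AND (E OR NOT v) = E) then absorption (E OR (E AND v) = E):
= (D XOR A)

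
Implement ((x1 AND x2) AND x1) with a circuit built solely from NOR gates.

((((x1 NOR x1) NOR (x2 NOR x2)) NOR ((x1 NOR x1) NOR (x2 NOR x2))) NOR (x1 NOR x1))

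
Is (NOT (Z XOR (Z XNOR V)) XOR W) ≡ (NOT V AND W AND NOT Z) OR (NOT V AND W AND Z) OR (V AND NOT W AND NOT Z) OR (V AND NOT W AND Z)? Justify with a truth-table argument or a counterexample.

Yes, they are equivalent — the two output columns agree on all 8 assignments:
V | W | Z | Expression 1 | Expression 2
---------------------------------------
0 | 0 | 0 | 0 | 0
0 | 0 | 1 | 0 | 0
0 | 1 | 0 | 1 | 1
0 | 1 | 1 | 1 | 1
1 | 0 | 0 | 1 | 1
1 | 0 | 1 | 1 | 1
1 | 1 | 0 | 0 | 0
1 | 1 | 1 | 0 | 0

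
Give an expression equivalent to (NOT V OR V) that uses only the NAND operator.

(((V NAND V) NAND (V NAND V)) NAND (V NAND V))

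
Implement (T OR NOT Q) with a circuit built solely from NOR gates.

((T NOR (Q NOR Q)) NOR (T NOR (Q NOR Q)))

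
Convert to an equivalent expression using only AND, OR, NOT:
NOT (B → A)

B AND NOT A
(Negated implication: NOT(A → B) = A AND NOT B)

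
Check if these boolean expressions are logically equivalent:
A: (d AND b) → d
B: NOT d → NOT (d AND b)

Yes, Contrapositive is always equivalent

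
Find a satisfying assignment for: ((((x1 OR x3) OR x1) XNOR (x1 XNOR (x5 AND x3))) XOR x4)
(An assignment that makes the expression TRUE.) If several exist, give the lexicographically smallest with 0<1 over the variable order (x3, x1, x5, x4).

x3=0, x1=0, x5=0, x4=1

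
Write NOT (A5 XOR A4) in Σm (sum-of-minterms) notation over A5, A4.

Σm(0, 3) = (NOT A5 AND NOT A4) OR (A5 AND A4)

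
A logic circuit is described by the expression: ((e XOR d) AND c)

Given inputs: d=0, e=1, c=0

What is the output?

Substituting: ((1 XOR 0) AND 0)
= 0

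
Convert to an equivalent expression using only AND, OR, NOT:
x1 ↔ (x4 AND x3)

(x1 AND (x4 AND x3)) OR (NOT x1 AND NOT (x4 AND x3))
(Biconditional = both true or both false)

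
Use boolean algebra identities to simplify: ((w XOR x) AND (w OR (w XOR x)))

By absorption (E AND (E OR v) = E):
= (w XOR x)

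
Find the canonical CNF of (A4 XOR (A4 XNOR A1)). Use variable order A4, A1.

(A4 OR NOT A1) AND (NOT A4 OR NOT A1)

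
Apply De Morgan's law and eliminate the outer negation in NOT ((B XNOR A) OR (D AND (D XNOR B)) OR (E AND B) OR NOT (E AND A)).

NOT (B XNOR A) AND NOT (D AND (D XNOR B)) AND NOT (E AND B) AND (E AND A)
De Morgan's: NOT(OR of terms) = AND of negations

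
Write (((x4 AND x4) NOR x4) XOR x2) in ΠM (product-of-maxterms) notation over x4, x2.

ΠM(1, 2) = (x4 OR NOT x2) AND (NOT x4 OR x2)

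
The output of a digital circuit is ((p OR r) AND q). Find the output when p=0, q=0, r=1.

Substituting: ((0 OR 1) AND 0)
= 0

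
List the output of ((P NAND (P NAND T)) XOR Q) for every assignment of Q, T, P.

Q | T | P | Output
------------------
0 | 0 | 0 | 1
0 | 0 | 1 | 0
0 | 1 | 0 | 1
0 | 1 | 1 | 1
1 | 0 | 0 | 0
1 | 0 | 1 | 1
1 | 1 | 0 | 0
1 | 1 | 1 | 0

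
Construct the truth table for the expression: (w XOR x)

w | x | Output
--------------
0 | 0 | 0
0 | 1 | 1
1 | 0 | 1
1 | 1 | 0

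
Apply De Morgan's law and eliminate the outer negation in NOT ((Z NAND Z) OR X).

NOT (Z NAND Z) AND NOT X
De Morgan's: NOT(OR of terms) = AND of negations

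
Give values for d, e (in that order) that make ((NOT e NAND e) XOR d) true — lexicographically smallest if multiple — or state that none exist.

d=0, e=0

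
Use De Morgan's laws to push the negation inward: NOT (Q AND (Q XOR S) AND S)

NOT Q OR NOT (Q XOR S) OR NOT S
De Morgan's: NOT(AND of terms) = OR of negations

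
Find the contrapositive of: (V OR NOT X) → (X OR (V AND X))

Contrapositive: NOT (X OR (V AND X)) → NOT (V OR NOT X)
Note: A statement and its contrapositive are logically equivalent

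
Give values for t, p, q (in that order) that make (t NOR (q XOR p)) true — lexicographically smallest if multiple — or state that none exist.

t=0, p=0, q=0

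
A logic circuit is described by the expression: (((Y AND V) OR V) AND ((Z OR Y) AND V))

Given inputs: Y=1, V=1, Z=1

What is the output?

Substituting: (((1 AND 1) OR 1) AND ((1 OR 1) AND 1))
= 1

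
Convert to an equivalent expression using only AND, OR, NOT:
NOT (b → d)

b AND NOT d
(Negated implication: NOT(A → B) = A AND NOT B)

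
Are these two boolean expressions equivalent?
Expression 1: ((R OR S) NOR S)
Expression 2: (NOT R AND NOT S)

Yes, they are equivalent — the two output columns agree on all 4 assignments:
R | S | Expression 1 | Expression 2
-----------------------------------
0 | 0 | 1 | 1
0 | 1 | 0 | 0
1 | 0 | 0 | 0
1 | 1 | 0 | 0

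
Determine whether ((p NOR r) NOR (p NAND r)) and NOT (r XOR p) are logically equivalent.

No. Counterexample: with p=0, r=0, Expression 1 = 0 but Expression 2 = 1.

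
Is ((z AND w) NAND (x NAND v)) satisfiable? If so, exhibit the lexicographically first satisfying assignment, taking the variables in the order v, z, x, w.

v=0, z=0, x=0, w=0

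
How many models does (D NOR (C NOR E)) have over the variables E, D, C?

Satisfying assignments: (0,0,1), (1,0,0), (1,0,1)
Count: 3 out of 8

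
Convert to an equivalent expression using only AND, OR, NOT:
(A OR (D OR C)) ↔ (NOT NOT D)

((A OR (D OR C)) AND (NOT NOT D)) OR (NOT (A OR (D OR C)) AND NOT D)
(Biconditional = both true or both false)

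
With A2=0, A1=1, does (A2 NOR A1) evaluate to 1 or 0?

Substituting: (0 NOR 1)
= 0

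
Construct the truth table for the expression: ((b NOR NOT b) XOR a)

a | b | Output
--------------
0 | 0 | 0
0 | 1 | 0
1 | 0 | 1
1 | 1 | 1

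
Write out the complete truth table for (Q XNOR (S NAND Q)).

Q | S | Output
--------------
0 | 0 | 0
0 | 1 | 0
1 | 0 | 1
1 | 1 | 0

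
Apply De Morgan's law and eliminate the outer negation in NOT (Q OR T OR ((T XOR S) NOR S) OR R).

NOT Q AND NOT T AND NOT ((T XOR S) NOR S) AND NOT R
De Morgan's: NOT(OR of terms) = AND of negations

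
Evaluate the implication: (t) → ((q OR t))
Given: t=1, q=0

Antecedent (t) = 1; consequent ((q OR t)) = 1.
1 → 1 = 1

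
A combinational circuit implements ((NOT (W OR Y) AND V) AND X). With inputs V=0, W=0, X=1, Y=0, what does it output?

Substituting: ((NOT (0 OR 0) AND 0) AND 1)
= 0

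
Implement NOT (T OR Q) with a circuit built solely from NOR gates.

(((T NOR Q) NOR (T NOR Q)) NOR ((T NOR Q) NOR (T NOR Q)))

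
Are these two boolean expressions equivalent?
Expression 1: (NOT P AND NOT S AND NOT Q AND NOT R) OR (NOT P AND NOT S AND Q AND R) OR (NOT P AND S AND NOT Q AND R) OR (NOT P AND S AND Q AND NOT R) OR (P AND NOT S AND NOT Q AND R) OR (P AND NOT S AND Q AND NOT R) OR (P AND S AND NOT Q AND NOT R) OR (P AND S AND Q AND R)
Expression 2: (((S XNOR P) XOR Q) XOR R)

Yes, they are equivalent — the two output columns agree on all 16 assignments:
P | S | Q | R | Expression 1 | Expression 2
-------------------------------------------
0 | 0 | 0 | 0 | 1 | 1
0 | 0 | 0 | 1 | 0 | 0
0 | 0 | 1 | 0 | 0 | 0
0 | 0 | 1 | 1 | 1 | 1
0 | 1 | 0 | 0 | 0 | 0
0 | 1 | 0 | 1 | 1 | 1
0 | 1 | 1 | 0 | 1 | 1
0 | 1 | 1 | 1 | 0 | 0
1 | 0 | 0 | 0 | 0 | 0
1 | 0 | 0 | 1 | 1 | 1
1 | 0 | 1 | 0 | 1 | 1
1 | 0 | 1 | 1 | 0 | 0
1 | 1 | 0 | 0 | 1 | 1
1 | 1 | 0 | 1 | 0 | 0
1 | 1 | 1 | 0 | 0 | 0
1 | 1 | 1 | 1 | 1 | 1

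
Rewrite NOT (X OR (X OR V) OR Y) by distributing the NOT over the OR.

NOT X AND NOT (X OR V) AND NOT Y
De Morgan's: NOT(OR of terms) = AND of negations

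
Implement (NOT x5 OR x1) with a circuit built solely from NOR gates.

(((x5 NOR x5) NOR x1) NOR ((x5 NOR x5) NOR x1))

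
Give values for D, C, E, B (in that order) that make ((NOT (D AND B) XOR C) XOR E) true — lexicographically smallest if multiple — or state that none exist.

D=0, C=0, E=0, B=0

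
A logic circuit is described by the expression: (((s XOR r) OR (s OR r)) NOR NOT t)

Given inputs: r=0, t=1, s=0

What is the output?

Substituting: (((0 XOR 0) OR (0 OR 0)) NOR NOT 1)
= 1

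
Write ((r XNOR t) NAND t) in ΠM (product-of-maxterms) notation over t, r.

ΠM(3) = (NOT t OR NOT r)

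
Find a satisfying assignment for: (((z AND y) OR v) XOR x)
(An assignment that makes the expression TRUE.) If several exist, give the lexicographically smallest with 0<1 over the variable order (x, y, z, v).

x=0, y=0, z=0, v=1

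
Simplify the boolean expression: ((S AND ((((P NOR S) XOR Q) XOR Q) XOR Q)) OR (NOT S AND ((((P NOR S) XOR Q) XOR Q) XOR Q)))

By distribution ((E AND v) OR (E AND NOT v) = E) then XOR self-cancellation ((E XOR v) XOR v = E):
= ((P NOR S) XOR Q)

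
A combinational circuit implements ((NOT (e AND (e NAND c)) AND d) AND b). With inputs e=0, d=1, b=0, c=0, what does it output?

Substituting: ((NOT (0 AND (0 NAND 0)) AND 1) AND 0)
= 0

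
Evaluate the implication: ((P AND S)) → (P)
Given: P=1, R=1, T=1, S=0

Antecedent ((P AND S)) = 0; consequent (P) = 1.
0 → 1 = 1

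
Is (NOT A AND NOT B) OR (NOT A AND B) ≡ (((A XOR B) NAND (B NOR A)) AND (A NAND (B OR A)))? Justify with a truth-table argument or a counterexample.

Yes, they are equivalent — the two output columns agree on all 4 assignments:
A | B | Expression 1 | Expression 2
-----------------------------------
0 | 0 | 1 | 1
0 | 1 | 1 | 1
1 | 0 | 0 | 0
1 | 1 | 0 | 0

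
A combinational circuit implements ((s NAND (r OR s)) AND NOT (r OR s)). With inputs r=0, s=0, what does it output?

Substituting: ((0 NAND (0 OR 0)) AND NOT (0 OR 0))
= 1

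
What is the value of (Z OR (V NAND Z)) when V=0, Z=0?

Substituting: (0 OR (0 NAND 0))
= 1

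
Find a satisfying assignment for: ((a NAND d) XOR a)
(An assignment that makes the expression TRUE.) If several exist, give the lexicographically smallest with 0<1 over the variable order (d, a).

d=0, a=0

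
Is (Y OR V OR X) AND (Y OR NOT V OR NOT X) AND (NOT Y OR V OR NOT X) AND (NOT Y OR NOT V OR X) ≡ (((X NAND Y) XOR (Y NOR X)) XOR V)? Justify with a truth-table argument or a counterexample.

Yes, they are equivalent — the two output columns agree on all 8 assignments:
Y | V | X | Expression 1 | Expression 2
---------------------------------------
0 | 0 | 0 | 0 | 0
0 | 0 | 1 | 1 | 1
0 | 1 | 0 | 1 | 1
0 | 1 | 1 | 0 | 0
1 | 0 | 0 | 1 | 1
1 | 0 | 1 | 0 | 0
1 | 1 | 0 | 0 | 0
1 | 1 | 1 | 1 | 1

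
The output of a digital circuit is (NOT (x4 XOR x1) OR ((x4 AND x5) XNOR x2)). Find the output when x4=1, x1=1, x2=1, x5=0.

Substituting: (NOT (1 XOR 1) OR ((1 AND 0) XNOR 1))
= 1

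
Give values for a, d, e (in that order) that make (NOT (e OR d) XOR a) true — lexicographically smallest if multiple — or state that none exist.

a=0, d=0, e=0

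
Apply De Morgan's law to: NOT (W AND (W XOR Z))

NOT W OR NOT (W XOR Z)
De Morgan's: NOT(AND of terms) = OR of negations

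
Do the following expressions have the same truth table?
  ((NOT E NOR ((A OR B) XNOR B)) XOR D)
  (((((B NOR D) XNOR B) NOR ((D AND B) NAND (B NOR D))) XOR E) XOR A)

No. Counterexample: with E=0, B=0, D=0, A=1, Expression 1 = 0 but Expression 2 = 1.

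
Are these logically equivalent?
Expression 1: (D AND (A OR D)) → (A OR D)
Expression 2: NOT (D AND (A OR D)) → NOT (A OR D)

No, Inverse is not equivalent to original (counterexample: D=0, A=1)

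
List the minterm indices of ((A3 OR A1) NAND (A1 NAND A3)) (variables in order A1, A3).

Σm(0, 3) = (NOT A1 AND NOT A3) OR (A1 AND A3)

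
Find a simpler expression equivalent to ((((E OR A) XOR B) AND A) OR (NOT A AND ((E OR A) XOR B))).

By distribution ((E AND v) OR (E AND NOT v) = E):
= ((E OR A) XOR B)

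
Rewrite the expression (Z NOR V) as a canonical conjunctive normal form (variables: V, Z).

(V OR NOT Z) AND (NOT V OR Z) AND (NOT V OR NOT Z)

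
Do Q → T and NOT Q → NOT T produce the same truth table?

No, Inverse is not equivalent to original (counterexample: Q=0, T=1)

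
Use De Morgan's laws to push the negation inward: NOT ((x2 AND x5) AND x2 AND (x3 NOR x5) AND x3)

NOT (x2 AND x5) OR NOT x2 OR NOT (x3 NOR x5) OR NOT x3
De Morgan's: NOT(AND of terms) = OR of negations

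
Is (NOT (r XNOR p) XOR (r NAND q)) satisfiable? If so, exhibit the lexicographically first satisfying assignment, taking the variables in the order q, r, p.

q=0, r=0, p=0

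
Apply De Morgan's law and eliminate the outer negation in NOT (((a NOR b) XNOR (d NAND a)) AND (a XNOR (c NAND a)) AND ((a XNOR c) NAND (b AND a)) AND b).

NOT ((a NOR b) XNOR (d NAND a)) OR NOT (a XNOR (c NAND a)) OR NOT ((a XNOR c) NAND (b AND a)) OR NOT b
De Morgan's: NOT(AND of terms) = OR of negations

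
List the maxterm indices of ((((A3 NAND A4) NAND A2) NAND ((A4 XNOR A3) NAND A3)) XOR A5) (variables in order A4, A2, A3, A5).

ΠM(0, 2, 5, 7, 8, 11, 13, 15) = (A4 OR A2 OR A3 OR A5) AND (A4 OR A2 OR NOT A3 OR A5) AND (A4 OR NOT A2 OR A3 OR NOT A5) AND (A4 OR NOT A2 OR NOT A3 OR NOT A5) AND (NOT A4 OR A2 OR A3 OR A5) AND (NOT A4 OR A2 OR NOT A3 OR NOT A5) AND (NOT A4 OR NOT A2 OR A3 OR NOT A5) AND (NOT A4 OR NOT A2 OR NOT A3 OR NOT A5)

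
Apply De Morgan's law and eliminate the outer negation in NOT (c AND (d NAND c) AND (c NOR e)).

NOT c OR NOT (d NAND c) OR NOT (c NOR e)
De Morgan's: NOT(AND of terms) = OR of negations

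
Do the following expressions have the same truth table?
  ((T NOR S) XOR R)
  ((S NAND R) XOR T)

No. Counterexample: with T=0, S=0, R=1, Expression 1 = 0 but Expression 2 = 1.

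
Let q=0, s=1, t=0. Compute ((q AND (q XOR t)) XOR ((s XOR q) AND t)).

Substituting: ((0 AND (0 XOR 0)) XOR ((1 XOR 0) AND 0))
= 0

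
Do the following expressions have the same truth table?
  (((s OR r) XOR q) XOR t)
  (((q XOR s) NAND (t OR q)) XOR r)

No. Counterexample: with r=0, q=0, t=0, s=0, Expression 1 = 0 but Expression 2 = 1.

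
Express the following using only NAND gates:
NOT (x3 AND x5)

(((x3 NAND x5) NAND (x3 NAND x5)) NAND ((x3 NAND x5) NAND (x3 NAND x5)))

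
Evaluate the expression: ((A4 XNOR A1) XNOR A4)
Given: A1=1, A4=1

Substituting: ((1 XNOR 1) XNOR 1)
= 1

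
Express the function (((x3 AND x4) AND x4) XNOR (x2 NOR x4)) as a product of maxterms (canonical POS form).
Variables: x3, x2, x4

ΠM(0, 4, 5, 7) = (x3 OR x2 OR x4) AND (NOT x3 OR x2 OR x4) AND (NOT x3 OR x2 OR NOT x4) AND (NOT x3 OR NOT x2 OR NOT x4)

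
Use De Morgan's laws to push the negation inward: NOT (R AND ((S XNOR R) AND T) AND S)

NOT R OR NOT ((S XNOR R) AND T) OR NOT S
De Morgan's: NOT(AND of terms) = OR of negations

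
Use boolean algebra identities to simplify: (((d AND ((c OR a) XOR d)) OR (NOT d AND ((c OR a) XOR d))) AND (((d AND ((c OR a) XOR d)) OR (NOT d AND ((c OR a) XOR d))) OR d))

By absorption (E AND (E OR v) = E) then distribution ((E AND v) OR (E AND NOT v) = E):
= ((c OR a) XOR d)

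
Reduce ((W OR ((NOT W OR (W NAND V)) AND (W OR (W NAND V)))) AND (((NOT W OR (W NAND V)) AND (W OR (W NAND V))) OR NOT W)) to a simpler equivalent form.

By distribution ((E OR v) AND (E OR NOT v) = E) then distribution ((E OR v) AND (E OR NOT v) = E):
= (W NAND V)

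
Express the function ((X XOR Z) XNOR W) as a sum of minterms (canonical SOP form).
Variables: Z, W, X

Σm(0, 3, 5, 6) = (NOT Z AND NOT W AND NOT X) OR (NOT Z AND W AND X) OR (Z AND NOT W AND X) OR (Z AND W AND NOT X)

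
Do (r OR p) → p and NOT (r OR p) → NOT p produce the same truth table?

No, Inverse is not equivalent to original (counterexample: s=0, r=1, p=0)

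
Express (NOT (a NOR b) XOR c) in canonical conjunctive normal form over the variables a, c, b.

(a OR c OR b) AND (a OR NOT c OR NOT b) AND (NOT a OR NOT c OR b) AND (NOT a OR NOT c OR NOT b)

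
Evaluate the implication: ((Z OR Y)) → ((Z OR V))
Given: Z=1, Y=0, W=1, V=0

Antecedent ((Z OR Y)) = 1; consequent ((Z OR V)) = 1.
1 → 1 = 1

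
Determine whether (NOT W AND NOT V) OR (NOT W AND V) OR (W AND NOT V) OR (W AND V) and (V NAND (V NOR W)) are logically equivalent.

Yes, they are equivalent — the two output columns agree on all 4 assignments:
W | V | Expression 1 | Expression 2
-----------------------------------
0 | 0 | 1 | 1
0 | 1 | 1 | 1
1 | 0 | 1 | 1
1 | 1 | 1 | 1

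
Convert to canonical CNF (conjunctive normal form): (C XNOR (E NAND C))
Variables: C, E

(C OR E) AND (C OR NOT E) AND (NOT C OR NOT E)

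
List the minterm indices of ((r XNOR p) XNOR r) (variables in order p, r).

Σm(2, 3) = (p AND NOT r) OR (p AND r)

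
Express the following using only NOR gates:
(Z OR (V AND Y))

((Z NOR ((V NOR V) NOR (Y NOR Y))) NOR (Z NOR ((V NOR V) NOR (Y NOR Y))))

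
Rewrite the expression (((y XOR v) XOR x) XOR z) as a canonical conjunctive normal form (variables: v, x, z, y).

(v OR x OR z OR y) AND (v OR x OR NOT z OR NOT y) AND (v OR NOT x OR z OR NOT y) AND (v OR NOT x OR NOT z OR y) AND (NOT v OR x OR z OR NOT y) AND (NOT v OR x OR NOT z OR y) AND (NOT v OR NOT x OR z OR y) AND (NOT v OR NOT x OR NOT z OR NOT y)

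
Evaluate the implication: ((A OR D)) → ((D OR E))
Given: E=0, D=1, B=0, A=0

Antecedent ((A OR D)) = 1; consequent ((D OR E)) = 1.
1 → 1 = 1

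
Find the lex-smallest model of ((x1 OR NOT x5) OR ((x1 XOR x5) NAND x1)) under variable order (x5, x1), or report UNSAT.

x5=0, x1=0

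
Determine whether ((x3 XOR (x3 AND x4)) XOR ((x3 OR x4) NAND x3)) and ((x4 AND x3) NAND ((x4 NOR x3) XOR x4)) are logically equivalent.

Yes, they are equivalent — the two output columns agree on all 4 assignments:
x3 | x4 | Expression 1 | Expression 2
-------------------------------------
0 | 0 | 1 | 1
0 | 1 | 1 | 1
1 | 0 | 1 | 1
1 | 1 | 0 | 0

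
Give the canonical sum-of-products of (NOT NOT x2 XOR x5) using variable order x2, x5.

Σm(1, 2) = (NOT x2 AND x5) OR (x2 AND NOT x5)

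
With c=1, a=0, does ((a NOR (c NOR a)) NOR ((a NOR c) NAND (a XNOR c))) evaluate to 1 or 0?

Substituting: ((0 NOR (1 NOR 0)) NOR ((0 NOR 1) NAND (0 XNOR 1)))
= 0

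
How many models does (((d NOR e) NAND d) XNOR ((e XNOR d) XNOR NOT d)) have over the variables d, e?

Satisfying assignments: (0,0), (1,0)
Count: 2 out of 4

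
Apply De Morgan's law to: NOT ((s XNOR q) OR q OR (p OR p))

NOT (s XNOR q) AND NOT q AND NOT (p OR p)
De Morgan's: NOT(OR of terms) = AND of negations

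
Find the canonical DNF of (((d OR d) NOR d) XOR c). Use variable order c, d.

(NOT c AND NOT d) OR (c AND d)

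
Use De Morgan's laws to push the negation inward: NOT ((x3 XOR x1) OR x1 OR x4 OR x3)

NOT (x3 XOR x1) AND NOT x1 AND NOT x4 AND NOT x3
De Morgan's: NOT(OR of terms) = AND of negations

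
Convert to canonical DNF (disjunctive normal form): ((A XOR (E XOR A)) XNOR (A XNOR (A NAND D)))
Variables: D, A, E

(NOT D AND NOT A AND NOT E) OR (NOT D AND A AND E) OR (D AND NOT A AND NOT E) OR (D AND A AND NOT E)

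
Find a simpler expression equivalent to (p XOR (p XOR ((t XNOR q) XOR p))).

By XOR self-cancellation ((E XOR v) XOR v = E):
= ((t XNOR q) XOR p)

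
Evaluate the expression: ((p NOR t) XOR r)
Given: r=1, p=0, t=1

Substituting: ((0 NOR 1) XOR 1)
= 1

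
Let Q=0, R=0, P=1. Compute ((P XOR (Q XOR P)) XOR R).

Substituting: ((1 XOR (0 XOR 1)) XOR 0)
= 0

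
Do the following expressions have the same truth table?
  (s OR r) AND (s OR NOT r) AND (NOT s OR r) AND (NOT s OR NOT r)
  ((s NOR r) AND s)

Yes, they are equivalent — the two output columns agree on all 4 assignments:
s | r | Expression 1 | Expression 2
-----------------------------------
0 | 0 | 0 | 0
0 | 1 | 0 | 0
1 | 0 | 0 | 0
1 | 1 | 0 | 0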